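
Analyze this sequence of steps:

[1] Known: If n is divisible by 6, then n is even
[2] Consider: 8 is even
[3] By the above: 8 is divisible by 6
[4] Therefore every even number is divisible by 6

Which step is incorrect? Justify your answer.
Step 3: By the above: 8 is divisible by 6

Step 3 commits the fallacy of affirming the consequent. The known fact 'divisible by 6 → even' does NOT imply 'even → divisible by 6'. That would be the converse, which is false. For example, 8 is even but 8 ÷ 6 = 1.33, which is not an integer.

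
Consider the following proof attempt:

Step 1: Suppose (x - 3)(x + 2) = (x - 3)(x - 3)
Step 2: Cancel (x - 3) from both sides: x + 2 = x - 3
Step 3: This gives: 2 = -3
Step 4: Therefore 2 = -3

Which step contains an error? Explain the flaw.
Step 2: Cancel (x - 3) from both sides: x + 2 = x - 3

Step 2 cancels (x - 3) from both sides. This is only valid if (x - 3) ≠ 0, i.e., x ≠ 3. When x = 3, both sides equal zero regardless of the other factors. The correct approach requires considering x = 3 as a separate case.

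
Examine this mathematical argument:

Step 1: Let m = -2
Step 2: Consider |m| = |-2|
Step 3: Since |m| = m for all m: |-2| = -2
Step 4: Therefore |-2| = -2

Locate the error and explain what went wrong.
Step 3: Since |m| = m for all m: |-2| = -2

Step 3 incorrectly states that |m| = m for all m. The correct definition is |m| = m when m >= 0, and |m| = -m when m < 0. Since -2 < 0, we have |-2| = -(-2) = 2, not -2.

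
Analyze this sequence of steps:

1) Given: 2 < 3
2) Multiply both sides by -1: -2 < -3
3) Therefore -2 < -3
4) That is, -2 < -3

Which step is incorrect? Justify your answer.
Step 2: Multiply both sides by -1: -2 < -3

Step 2 multiplies both sides by -1 but fails to reverse the inequality sign. When multiplying (or dividing) an inequality by a negative number, the direction must be reversed. Since 2 < 3, we should get -2 > -3, i.e., -2 > -3.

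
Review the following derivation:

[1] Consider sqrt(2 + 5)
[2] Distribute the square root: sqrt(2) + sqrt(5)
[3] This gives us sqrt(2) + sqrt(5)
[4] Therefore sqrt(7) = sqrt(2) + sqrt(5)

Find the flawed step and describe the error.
Step 2: Distribute the square root: sqrt(2) + sqrt(5)

Step 2 incorrectly 'distributes' the square root over addition. The square root function does not distribute: sqrt(a + b) ≠ sqrt(a) + sqrt(b). In fact, sqrt(2 + 5) = sqrt(7) ≈ 2.6458, while sqrt(2) + sqrt(5) ≈ 3.6503.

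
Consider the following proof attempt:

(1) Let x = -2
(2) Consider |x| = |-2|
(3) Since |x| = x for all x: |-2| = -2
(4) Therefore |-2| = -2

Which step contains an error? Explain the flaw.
Step 3: Since |x| = x for all x: |-2| = -2

Step 3 incorrectly states that |x| = x for all x. The correct definition is |x| = x when x >= 0, and |x| = -x when x < 0. Since -2 < 0, we have |-2| = -(-2) = 2, not -2.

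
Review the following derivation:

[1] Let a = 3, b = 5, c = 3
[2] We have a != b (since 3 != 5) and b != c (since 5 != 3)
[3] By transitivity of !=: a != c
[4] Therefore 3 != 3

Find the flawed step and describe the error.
Step 3: By transitivity of !=: a != c

Step 3 incorrectly applies transitivity to the '!=' relation. Transitivity states: if a R b and b R c, then a R c. However, '!=' is not transitive. Counterexample: 3 != 5 and 5 != 3, but 3 = 3 (both equal 3). Transitivity holds for relations like <, <=, =, but not for !=.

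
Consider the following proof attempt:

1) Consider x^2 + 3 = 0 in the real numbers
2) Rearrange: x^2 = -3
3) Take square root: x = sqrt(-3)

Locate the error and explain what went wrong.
Step 3: Take square root: x = sqrt(-3)

Step 3 takes the square root of -3, which is negative. In the real number system, the square root of a negative number is undefined. The equation x^2 + 3 = 0 has no real solutions. Square roots of negative numbers only exist in the complex numbers.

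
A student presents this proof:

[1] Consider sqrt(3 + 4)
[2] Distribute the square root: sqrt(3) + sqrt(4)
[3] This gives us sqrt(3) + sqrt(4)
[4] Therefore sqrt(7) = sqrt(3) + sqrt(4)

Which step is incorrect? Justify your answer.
Step 2: Distribute the square root: sqrt(3) + sqrt(4)

Step 2 incorrectly 'distributes' the square root over addition. The square root function does not distribute: sqrt(a + b) ≠ sqrt(a) + sqrt(b). In fact, sqrt(3 + 4) = sqrt(7) ≈ 2.6458, while sqrt(3) + sqrt(4) ≈ 3.7321.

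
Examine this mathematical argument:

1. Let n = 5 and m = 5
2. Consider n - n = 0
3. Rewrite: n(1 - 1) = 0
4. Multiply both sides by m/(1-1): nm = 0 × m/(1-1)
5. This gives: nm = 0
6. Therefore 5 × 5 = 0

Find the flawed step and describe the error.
Step 4: Multiply both sides by m/(1-1): nm = 0 × m/(1-1)

Step 4 multiplies both sides by m/(1-1). However, 1-1 = 0, so this is multiplication by m/0, which is undefined. We cannot multiply by an undefined expression.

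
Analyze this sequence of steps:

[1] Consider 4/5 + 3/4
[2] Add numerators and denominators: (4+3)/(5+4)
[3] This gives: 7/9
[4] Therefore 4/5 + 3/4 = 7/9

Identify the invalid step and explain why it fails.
Step 2: Add numerators and denominators: (4+3)/(5+4)

Step 2 incorrectly adds fractions by separately adding numerators and denominators. This is wrong. The correct method requires a common denominator: 4/5 + 3/4 = (4×4 + 3×5)/(5×4) = 31/20 = 31/20. The method used gives 7/9, which is different.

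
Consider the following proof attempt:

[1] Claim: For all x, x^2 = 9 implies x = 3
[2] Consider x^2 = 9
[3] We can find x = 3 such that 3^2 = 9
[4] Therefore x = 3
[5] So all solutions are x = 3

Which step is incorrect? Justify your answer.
Step 4: Therefore x = 3

Step 4 incorrectly concludes that x = 3 is the only solution. The proof shows that x = 3 is A solution (existence), but does not show it is the ONLY solution (uniqueness). In fact, x = -3 is also a solution since (-3)^2 = 9. Finding one solution doesn't prove there are no others.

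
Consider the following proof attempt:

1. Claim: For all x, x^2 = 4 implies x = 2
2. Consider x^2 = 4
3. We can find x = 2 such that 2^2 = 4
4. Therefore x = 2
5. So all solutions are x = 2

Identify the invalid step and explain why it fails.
Step 4: Therefore x = 2

Step 4 incorrectly concludes that x = 2 is the only solution. The proof shows that x = 2 is A solution (existence), but does not show it is the ONLY solution (uniqueness). In fact, x = -2 is also a solution since (-2)^2 = 4. Finding one solution doesn't prove there are no others.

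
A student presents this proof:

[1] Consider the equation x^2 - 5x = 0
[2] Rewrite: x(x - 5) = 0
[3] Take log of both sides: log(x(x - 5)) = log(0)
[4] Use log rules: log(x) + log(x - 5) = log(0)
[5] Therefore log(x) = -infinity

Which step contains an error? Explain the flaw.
Step 3: Take log of both sides: log(x(x - 5)) = log(0)

Step 3 takes the logarithm of both sides, resulting in log(0) on the right side. The logarithm is only defined for positive numbers; log(0) is undefined (approaches negative infinity). This operation is invalid.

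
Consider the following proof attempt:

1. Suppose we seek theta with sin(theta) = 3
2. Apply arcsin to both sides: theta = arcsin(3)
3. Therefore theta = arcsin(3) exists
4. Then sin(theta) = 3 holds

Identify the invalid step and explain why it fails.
Step 2: Apply arcsin to both sides: theta = arcsin(3)

Step 2 applies arcsin to 3. However, arcsin(x) is only defined for x in [-1, 1] because sin(theta) can only produce values in that range. Since |3| > 1, arcsin(3) is undefined. There is no angle whose sine equals 3.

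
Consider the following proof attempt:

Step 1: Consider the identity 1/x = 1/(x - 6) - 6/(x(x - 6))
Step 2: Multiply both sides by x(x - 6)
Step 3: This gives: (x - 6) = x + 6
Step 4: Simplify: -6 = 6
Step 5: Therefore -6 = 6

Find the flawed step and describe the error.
Step 3: This gives: (x - 6) = x + 6

Step 3 makes a sign error when clearing denominators. Multiplying -6/(x(x - 6)) by x(x - 6) gives -6, not +6. The correct result is (x - 6) = x - 6, which is trivially true, not (x - 6) = x + 6. (Step 1 is a valid identity: 1/(x - 6) - 6/(x(x - 6)) = (x - 6)/(x(x - 6)) = 1/x.)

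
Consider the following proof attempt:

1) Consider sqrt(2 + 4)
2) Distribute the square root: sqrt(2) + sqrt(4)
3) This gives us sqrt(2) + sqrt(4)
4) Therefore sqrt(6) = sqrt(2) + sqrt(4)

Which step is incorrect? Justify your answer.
Step 2: Distribute the square root: sqrt(2) + sqrt(4)

Step 2 incorrectly 'distributes' the square root over addition. The square root function does not distribute: sqrt(a + b) ≠ sqrt(a) + sqrt(b). In fact, sqrt(2 + 4) = sqrt(6) ≈ 2.4495, while sqrt(2) + sqrt(4) ≈ 3.4142.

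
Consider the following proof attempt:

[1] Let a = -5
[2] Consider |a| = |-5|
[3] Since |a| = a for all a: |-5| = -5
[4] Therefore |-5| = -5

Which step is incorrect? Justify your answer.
Step 3: Since |a| = a for all a: |-5| = -5

Step 3 incorrectly states that |a| = a for all a. The correct definition is |a| = a when a >= 0, and |a| = -a when a < 0. Since -5 < 0, we have |-5| = -(-5) = 5, not -5.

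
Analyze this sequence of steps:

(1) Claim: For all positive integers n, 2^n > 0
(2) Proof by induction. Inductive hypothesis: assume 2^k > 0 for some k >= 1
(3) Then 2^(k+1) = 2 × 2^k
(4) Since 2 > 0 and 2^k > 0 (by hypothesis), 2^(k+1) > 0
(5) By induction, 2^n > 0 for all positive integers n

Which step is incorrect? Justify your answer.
Step 5: By induction, 2^n > 0 for all positive integers n

Step 5 concludes the proof by induction, but no base case was ever established. A valid induction proof requires: (1) a base case proving 2^1 > 0, and (2) an inductive step showing IF 2^k > 0 THEN 2^(k+1) > 0. Steps 2-4 correctly establish the inductive step, but without the base case the conclusion in step 5 does not follow.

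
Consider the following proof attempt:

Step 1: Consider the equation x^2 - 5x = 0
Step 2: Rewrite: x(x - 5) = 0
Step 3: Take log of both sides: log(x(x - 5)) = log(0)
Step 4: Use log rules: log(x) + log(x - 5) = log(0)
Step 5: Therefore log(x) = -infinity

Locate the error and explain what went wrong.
Step 3: Take log of both sides: log(x(x - 5)) = log(0)

Step 3 takes the logarithm of both sides, resulting in log(0) on the right side. The logarithm is only defined for positive numbers; log(0) is undefined (approaches negative infinity). This operation is invalid.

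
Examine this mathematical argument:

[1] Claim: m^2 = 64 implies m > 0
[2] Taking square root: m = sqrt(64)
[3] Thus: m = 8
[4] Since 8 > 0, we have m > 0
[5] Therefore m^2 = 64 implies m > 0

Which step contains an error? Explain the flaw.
Step 2: Taking square root: m = sqrt(64)

Step 2 takes the square root and assumes the positive root only. The equation m^2 = 64 actually has two solutions: m = 8 and m = -8. The proof silently assumes m > 0 without justification, then uses this assumption to conclude m > 0, which is circular. The counterexample m = -8 shows the claim is false.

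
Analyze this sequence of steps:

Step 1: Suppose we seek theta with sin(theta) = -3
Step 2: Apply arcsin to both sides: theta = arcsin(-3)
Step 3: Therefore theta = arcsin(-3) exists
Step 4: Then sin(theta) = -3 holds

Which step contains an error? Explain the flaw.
Step 2: Apply arcsin to both sides: theta = arcsin(-3)

Step 2 applies arcsin to -3. However, arcsin(x) is only defined for x in [-1, 1] because sin(theta) can only produce values in that range. Since |-3| > 1, arcsin(-3) is undefined. There is no angle whose sine equals -3.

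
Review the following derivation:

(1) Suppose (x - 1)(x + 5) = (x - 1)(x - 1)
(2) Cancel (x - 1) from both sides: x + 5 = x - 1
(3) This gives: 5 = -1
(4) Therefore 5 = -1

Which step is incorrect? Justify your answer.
Step 2: Cancel (x - 1) from both sides: x + 5 = x - 1

Step 2 cancels (x - 1) from both sides. This is only valid if (x - 1) ≠ 0, i.e., x ≠ 1. When x = 1, both sides equal zero regardless of the other factors. The correct approach requires considering x = 1 as a separate case.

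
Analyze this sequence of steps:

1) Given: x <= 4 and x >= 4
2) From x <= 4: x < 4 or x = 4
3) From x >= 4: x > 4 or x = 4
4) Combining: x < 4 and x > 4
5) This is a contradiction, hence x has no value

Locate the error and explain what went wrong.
Step 4: Combining: x < 4 and x > 4

Step 4 incorrectly combines the conditions. From x <= 4 and x >= 4, the intersection is x = 4. The error treats the 'or' cases as 'and' requirements. The correct conclusion is that x = 4 is the unique solution, not that no solution exists.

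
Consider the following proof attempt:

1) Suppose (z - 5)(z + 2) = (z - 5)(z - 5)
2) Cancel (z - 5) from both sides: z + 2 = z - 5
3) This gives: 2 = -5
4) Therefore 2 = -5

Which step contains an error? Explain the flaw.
Step 2: Cancel (z - 5) from both sides: z + 2 = z - 5

Step 2 cancels (z - 5) from both sides. This is only valid if (z - 5) ≠ 0, i.e., z ≠ 5. When z = 5, both sides equal zero regardless of the other factors. The correct approach requires considering z = 5 as a separate case.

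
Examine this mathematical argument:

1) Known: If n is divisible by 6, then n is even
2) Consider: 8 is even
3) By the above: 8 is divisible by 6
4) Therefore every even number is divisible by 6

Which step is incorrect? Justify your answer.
Step 3: By the above: 8 is divisible by 6

Step 3 commits the fallacy of affirming the consequent. The known fact 'divisible by 6 → even' does NOT imply 'even → divisible by 6'. That would be the converse, which is false. For example, 8 is even but 8 ÷ 6 = 1.33, which is not an integer.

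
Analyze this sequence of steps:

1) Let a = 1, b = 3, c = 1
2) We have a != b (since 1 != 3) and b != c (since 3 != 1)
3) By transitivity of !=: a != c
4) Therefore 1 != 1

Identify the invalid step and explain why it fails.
Step 3: By transitivity of !=: a != c

Step 3 incorrectly applies transitivity to the '!=' relation. Transitivity states: if a R b and b R c, then a R c. However, '!=' is not transitive. Counterexample: 1 != 3 and 3 != 1, but 1 = 1 (both equal 1). Transitivity holds for relations like <, <=, =, but not for !=.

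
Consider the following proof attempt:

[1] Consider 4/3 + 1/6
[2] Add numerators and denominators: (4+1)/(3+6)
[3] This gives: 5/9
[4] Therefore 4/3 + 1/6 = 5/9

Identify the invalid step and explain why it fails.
Step 2: Add numerators and denominators: (4+1)/(3+6)

Step 2 incorrectly adds fractions by separately adding numerators and denominators. This is wrong. The correct method requires a common denominator: 4/3 + 1/6 = (4×6 + 1×3)/(3×6) = 27/18 = 3/2. The method used gives 5/9, which is different.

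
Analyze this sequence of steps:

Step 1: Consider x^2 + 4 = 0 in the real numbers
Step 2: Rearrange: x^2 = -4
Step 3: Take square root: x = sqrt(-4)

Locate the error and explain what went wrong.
Step 3: Take square root: x = sqrt(-4)

Step 3 takes the square root of -4, which is negative. In the real number system, the square root of a negative number is undefined. The equation x^2 + 4 = 0 has no real solutions. Square roots of negative numbers only exist in the complex numbers.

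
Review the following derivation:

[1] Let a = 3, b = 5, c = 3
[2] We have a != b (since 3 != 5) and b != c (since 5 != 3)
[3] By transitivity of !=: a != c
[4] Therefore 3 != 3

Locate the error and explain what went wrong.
Step 3: By transitivity of !=: a != c

Step 3 incorrectly applies transitivity to the '!=' relation. Transitivity states: if a R b and b R c, then a R c. However, '!=' is not transitive. Counterexample: 3 != 5 and 5 != 3, but 3 = 3 (both equal 3). Transitivity holds for relations like <, <=, =, but not for !=.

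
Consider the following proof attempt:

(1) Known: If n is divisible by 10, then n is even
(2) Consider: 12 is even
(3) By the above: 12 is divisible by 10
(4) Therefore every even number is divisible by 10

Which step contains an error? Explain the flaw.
Step 3: By the above: 12 is divisible by 10

Step 3 commits the fallacy of affirming the consequent. The known fact 'divisible by 10 → even' does NOT imply 'even → divisible by 10'. That would be the converse, which is false. For example, 12 is even but 12 ÷ 10 = 1.20, which is not an integer.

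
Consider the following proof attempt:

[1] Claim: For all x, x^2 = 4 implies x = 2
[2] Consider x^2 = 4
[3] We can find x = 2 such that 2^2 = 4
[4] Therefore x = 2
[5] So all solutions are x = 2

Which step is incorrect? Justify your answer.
Step 4: Therefore x = 2

Step 4 incorrectly concludes that x = 2 is the only solution. The proof shows that x = 2 is A solution (existence), but does not show it is the ONLY solution (uniqueness). In fact, x = -2 is also a solution since (-2)^2 = 4. Finding one solution doesn't prove there are no others.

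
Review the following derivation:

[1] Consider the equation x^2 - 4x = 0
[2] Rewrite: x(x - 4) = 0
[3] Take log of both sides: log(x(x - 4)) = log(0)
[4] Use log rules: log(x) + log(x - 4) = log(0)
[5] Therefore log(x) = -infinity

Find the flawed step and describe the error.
Step 3: Take log of both sides: log(x(x - 4)) = log(0)

Step 3 takes the logarithm of both sides, resulting in log(0) on the right side. The logarithm is only defined for positive numbers; log(0) is undefined (approaches negative infinity). This operation is invalid.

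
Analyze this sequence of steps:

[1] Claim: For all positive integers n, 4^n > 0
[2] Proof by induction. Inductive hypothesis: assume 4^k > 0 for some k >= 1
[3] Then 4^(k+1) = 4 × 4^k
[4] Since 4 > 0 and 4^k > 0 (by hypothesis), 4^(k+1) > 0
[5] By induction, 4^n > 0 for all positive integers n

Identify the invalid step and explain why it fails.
Step 5: By induction, 4^n > 0 for all positive integers n

Step 5 concludes the proof by induction, but no base case was ever established. A valid induction proof requires: (1) a base case proving 4^1 > 0, and (2) an inductive step showing IF 4^k > 0 THEN 4^(k+1) > 0. Steps 2-4 correctly establish the inductive step, but without the base case the conclusion in step 5 does not follow.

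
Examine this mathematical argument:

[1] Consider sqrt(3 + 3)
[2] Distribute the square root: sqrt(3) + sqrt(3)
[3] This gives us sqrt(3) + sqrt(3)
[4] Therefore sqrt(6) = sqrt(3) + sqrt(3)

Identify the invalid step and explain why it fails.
Step 2: Distribute the square root: sqrt(3) + sqrt(3)

Step 2 incorrectly 'distributes' the square root over addition. The square root function does not distribute: sqrt(a + b) ≠ sqrt(a) + sqrt(b). In fact, sqrt(3 + 3) = sqrt(6) ≈ 2.4495, while sqrt(3) + sqrt(3) ≈ 3.4641.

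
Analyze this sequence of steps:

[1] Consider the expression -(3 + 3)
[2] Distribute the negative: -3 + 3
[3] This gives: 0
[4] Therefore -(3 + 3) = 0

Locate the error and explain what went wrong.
Step 2: Distribute the negative: -3 + 3

Step 2 incorrectly distributes the negative sign. The correct distribution is -(3 + 3) = -3 - 3 = -6. The negative must be applied to both terms, not just the first. The error treats -(3 + 3) as -3 + 3, which equals 0 instead of -6.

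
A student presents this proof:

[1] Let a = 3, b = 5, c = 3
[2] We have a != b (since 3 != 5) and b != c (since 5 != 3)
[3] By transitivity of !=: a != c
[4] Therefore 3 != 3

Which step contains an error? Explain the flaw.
Step 3: By transitivity of !=: a != c

Step 3 incorrectly applies transitivity to the '!=' relation. Transitivity states: if a R b and b R c, then a R c. However, '!=' is not transitive. Counterexample: 3 != 5 and 5 != 3, but 3 = 3 (both equal 3). Transitivity holds for relations like <, <=, =, but not for !=.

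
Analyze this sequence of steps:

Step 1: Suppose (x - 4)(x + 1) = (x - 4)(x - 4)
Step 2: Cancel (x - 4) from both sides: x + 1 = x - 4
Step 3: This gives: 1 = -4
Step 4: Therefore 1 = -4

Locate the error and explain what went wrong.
Step 2: Cancel (x - 4) from both sides: x + 1 = x - 4

Step 2 cancels (x - 4) from both sides. This is only valid if (x - 4) ≠ 0, i.e., x ≠ 4. When x = 4, both sides equal zero regardless of the other factors. The correct approach requires considering x = 4 as a separate case.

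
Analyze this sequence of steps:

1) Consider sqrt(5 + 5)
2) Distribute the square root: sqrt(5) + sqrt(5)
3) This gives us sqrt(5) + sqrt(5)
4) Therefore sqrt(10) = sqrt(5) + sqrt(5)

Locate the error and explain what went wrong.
Step 2: Distribute the square root: sqrt(5) + sqrt(5)

Step 2 incorrectly 'distributes' the square root over addition. The square root function does not distribute: sqrt(a + b) ≠ sqrt(a) + sqrt(b). In fact, sqrt(5 + 5) = sqrt(10) ≈ 3.1623, while sqrt(5) + sqrt(5) ≈ 4.4721.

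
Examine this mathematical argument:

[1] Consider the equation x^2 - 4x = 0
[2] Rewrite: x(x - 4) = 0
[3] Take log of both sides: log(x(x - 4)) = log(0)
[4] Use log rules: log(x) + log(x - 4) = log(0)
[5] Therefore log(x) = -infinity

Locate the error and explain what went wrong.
Step 3: Take log of both sides: log(x(x - 4)) = log(0)

Step 3 takes the logarithm of both sides, resulting in log(0) on the right side. The logarithm is only defined for positive numbers; log(0) is undefined (approaches negative infinity). This operation is invalid.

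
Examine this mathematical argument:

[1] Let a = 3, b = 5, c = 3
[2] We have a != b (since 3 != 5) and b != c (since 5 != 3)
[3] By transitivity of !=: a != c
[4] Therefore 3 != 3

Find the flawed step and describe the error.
Step 3: By transitivity of !=: a != c

Step 3 incorrectly applies transitivity to the '!=' relation. Transitivity states: if a R b and b R c, then a R c. However, '!=' is not transitive. Counterexample: 3 != 5 and 5 != 3, but 3 = 3 (both equal 3). Transitivity holds for relations like <, <=, =, but not for !=.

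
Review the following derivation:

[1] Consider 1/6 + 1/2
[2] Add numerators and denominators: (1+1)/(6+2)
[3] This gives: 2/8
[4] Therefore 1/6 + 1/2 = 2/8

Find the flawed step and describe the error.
Step 2: Add numerators and denominators: (1+1)/(6+2)

Step 2 incorrectly adds fractions by separately adding numerators and denominators. This is wrong. The correct method requires a common denominator: 1/6 + 1/2 = (1×2 + 1×6)/(6×2) = 8/12 = 2/3. The method used gives 2/8, which is different.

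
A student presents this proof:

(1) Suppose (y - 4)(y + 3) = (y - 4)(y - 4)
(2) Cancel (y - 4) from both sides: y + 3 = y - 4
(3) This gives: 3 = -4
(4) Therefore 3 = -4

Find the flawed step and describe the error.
Step 2: Cancel (y - 4) from both sides: y + 3 = y - 4

Step 2 cancels (y - 4) from both sides. This is only valid if (y - 4) ≠ 0, i.e., y ≠ 4. When y = 4, both sides equal zero regardless of the other factors. The correct approach requires considering y = 4 as a separate case.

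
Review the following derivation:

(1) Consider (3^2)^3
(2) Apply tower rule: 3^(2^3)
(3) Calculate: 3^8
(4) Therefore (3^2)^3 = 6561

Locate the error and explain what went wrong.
Step 2: Apply tower rule: 3^(2^3)

Step 2 incorrectly states that (a^b)^c = a^(b^c). The correct rule is (a^b)^c = a^(b×c). The actual value is (3^2)^3 = 3^6 = 729, not 3^8 = 6561.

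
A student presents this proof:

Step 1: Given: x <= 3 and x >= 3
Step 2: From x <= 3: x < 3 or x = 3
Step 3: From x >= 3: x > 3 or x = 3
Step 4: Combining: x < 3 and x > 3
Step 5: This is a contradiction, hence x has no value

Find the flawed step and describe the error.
Step 4: Combining: x < 3 and x > 3

Step 4 incorrectly combines the conditions. From x <= 3 and x >= 3, the intersection is x = 3. The error treats the 'or' cases as 'and' requirements. The correct conclusion is that x = 3 is the unique solution, not that no solution exists.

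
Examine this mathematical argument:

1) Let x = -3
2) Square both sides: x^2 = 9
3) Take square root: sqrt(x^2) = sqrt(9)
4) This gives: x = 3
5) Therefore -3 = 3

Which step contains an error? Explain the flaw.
Step 4: This gives: x = 3

Step 4 incorrectly states that sqrt(x^2) = x. The correct identity is sqrt(x^2) = |x|. Since x = -3 < 0, we have sqrt(x^2) = |-3| = 3, not x = -3.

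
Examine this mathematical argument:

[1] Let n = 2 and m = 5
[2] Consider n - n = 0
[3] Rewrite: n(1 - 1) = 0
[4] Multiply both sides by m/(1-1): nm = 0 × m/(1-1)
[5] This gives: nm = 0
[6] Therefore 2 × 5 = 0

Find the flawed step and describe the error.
Step 4: Multiply both sides by m/(1-1): nm = 0 × m/(1-1)

Step 4 multiplies both sides by m/(1-1). However, 1-1 = 0, so this is multiplication by m/0, which is undefined. We cannot multiply by an undefined expression.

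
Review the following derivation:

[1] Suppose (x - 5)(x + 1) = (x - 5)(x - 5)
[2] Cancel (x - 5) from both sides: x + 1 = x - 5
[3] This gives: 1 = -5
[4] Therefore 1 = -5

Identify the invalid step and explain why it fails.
Step 2: Cancel (x - 5) from both sides: x + 1 = x - 5

Step 2 cancels (x - 5) from both sides. This is only valid if (x - 5) ≠ 0, i.e., x ≠ 5. When x = 5, both sides equal zero regardless of the other factors. The correct approach requires considering x = 5 as a separate case.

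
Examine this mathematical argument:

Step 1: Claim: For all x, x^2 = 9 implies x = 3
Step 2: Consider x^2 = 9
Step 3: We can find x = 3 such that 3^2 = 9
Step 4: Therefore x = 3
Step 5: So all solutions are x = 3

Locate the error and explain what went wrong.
Step 4: Therefore x = 3

Step 4 incorrectly concludes that x = 3 is the only solution. The proof shows that x = 3 is A solution (existence), but does not show it is the ONLY solution (uniqueness). In fact, x = -3 is also a solution since (-3)^2 = 9. Finding one solution doesn't prove there are no others.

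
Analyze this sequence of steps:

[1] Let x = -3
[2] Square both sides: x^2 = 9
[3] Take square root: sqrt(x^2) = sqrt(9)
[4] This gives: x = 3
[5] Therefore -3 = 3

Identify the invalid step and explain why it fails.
Step 4: This gives: x = 3

Step 4 incorrectly states that sqrt(x^2) = x. The correct identity is sqrt(x^2) = |x|. Since x = -3 < 0, we have sqrt(x^2) = |-3| = 3, not x = -3.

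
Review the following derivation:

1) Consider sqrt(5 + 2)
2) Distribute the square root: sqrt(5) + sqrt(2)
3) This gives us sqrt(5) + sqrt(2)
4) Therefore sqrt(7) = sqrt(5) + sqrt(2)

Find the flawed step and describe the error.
Step 2: Distribute the square root: sqrt(5) + sqrt(2)

Step 2 incorrectly 'distributes' the square root over addition. The square root function does not distribute: sqrt(a + b) ≠ sqrt(a) + sqrt(b). In fact, sqrt(5 + 2) = sqrt(7) ≈ 2.6458, while sqrt(5) + sqrt(2) ≈ 3.6503.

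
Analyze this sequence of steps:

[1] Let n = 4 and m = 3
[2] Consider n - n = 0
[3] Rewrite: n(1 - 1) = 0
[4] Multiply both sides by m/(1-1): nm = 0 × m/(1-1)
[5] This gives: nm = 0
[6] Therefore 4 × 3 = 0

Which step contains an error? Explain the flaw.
Step 4: Multiply both sides by m/(1-1): nm = 0 × m/(1-1)

Step 4 multiplies both sides by m/(1-1). However, 1-1 = 0, so this is multiplication by m/0, which is undefined. We cannot multiply by an undefined expression.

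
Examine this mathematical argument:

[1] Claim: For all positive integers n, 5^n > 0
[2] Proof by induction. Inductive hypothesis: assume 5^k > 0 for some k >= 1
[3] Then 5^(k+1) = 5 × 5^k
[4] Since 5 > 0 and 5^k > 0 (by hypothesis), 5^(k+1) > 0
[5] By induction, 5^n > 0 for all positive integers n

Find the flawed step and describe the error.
Step 5: By induction, 5^n > 0 for all positive integers n

Step 5 concludes the proof by induction, but no base case was ever established. A valid induction proof requires: (1) a base case proving 5^1 > 0, and (2) an inductive step showing IF 5^k > 0 THEN 5^(k+1) > 0. Steps 2-4 correctly establish the inductive step, but without the base case the conclusion in step 5 does not follow.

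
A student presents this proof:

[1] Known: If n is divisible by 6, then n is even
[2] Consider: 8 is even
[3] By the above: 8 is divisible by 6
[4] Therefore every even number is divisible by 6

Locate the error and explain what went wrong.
Step 3: By the above: 8 is divisible by 6

Step 3 commits the fallacy of affirming the consequent. The known fact 'divisible by 6 → even' does NOT imply 'even → divisible by 6'. That would be the converse, which is false. For example, 8 is even but 8 ÷ 6 = 1.33, which is not an integer.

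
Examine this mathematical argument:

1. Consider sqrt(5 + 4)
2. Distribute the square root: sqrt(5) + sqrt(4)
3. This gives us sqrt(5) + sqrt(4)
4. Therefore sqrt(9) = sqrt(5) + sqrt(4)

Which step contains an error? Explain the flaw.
Step 2: Distribute the square root: sqrt(5) + sqrt(4)

Step 2 incorrectly 'distributes' the square root over addition. The square root function does not distribute: sqrt(a + b) ≠ sqrt(a) + sqrt(b). In fact, sqrt(5 + 4) = sqrt(9) ≈ 3.0000, while sqrt(5) + sqrt(4) ≈ 4.2361.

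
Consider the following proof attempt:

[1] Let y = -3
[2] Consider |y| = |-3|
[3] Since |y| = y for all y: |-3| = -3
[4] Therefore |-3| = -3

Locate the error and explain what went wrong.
Step 3: Since |y| = y for all y: |-3| = -3

Step 3 incorrectly states that |y| = y for all y. The correct definition is |y| = y when y >= 0, and |y| = -y when y < 0. Since -3 < 0, we have |-3| = -(-3) = 3, not -3.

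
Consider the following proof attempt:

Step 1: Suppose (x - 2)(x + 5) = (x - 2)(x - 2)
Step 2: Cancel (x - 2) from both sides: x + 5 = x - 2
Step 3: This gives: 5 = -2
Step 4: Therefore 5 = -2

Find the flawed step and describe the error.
Step 2: Cancel (x - 2) from both sides: x + 5 = x - 2

Step 2 cancels (x - 2) from both sides. This is only valid if (x - 2) ≠ 0, i.e., x ≠ 2. When x = 2, both sides equal zero regardless of the other factors. The correct approach requires considering x = 2 as a separate case.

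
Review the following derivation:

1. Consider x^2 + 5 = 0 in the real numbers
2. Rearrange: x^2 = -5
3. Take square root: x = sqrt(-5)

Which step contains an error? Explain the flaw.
Step 3: Take square root: x = sqrt(-5)

Step 3 takes the square root of -5, which is negative. In the real number system, the square root of a negative number is undefined. The equation x^2 + 5 = 0 has no real solutions. Square roots of negative numbers only exist in the complex numbers.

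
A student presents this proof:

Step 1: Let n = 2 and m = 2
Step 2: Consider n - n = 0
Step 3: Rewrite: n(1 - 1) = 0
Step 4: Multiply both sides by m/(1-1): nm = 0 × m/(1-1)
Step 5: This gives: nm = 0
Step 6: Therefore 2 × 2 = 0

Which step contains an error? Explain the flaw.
Step 4: Multiply both sides by m/(1-1): nm = 0 × m/(1-1)

Step 4 multiplies both sides by m/(1-1). However, 1-1 = 0, so this is multiplication by m/0, which is undefined. We cannot multiply by an undefined expression.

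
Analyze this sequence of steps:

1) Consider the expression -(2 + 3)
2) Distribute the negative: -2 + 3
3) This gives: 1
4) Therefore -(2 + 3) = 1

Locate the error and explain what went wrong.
Step 2: Distribute the negative: -2 + 3

Step 2 incorrectly distributes the negative sign. The correct distribution is -(2 + 3) = -2 - 3 = -5. The negative must be applied to both terms, not just the first. The error treats -(2 + 3) as -2 + 3, which equals 1 instead of -5.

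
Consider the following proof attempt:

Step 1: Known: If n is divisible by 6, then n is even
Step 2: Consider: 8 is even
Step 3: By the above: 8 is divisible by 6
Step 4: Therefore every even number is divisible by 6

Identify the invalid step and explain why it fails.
Step 3: By the above: 8 is divisible by 6

Step 3 commits the fallacy of affirming the consequent. The known fact 'divisible by 6 → even' does NOT imply 'even → divisible by 6'. That would be the converse, which is false. For example, 8 is even but 8 ÷ 6 = 1.33, which is not an integer.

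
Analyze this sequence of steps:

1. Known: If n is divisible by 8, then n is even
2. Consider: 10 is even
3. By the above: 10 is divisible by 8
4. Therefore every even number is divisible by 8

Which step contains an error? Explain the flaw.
Step 3: By the above: 10 is divisible by 8

Step 3 commits the fallacy of affirming the consequent. The known fact 'divisible by 8 → even' does NOT imply 'even → divisible by 8'. That would be the converse, which is false. For example, 10 is even but 10 ÷ 8 = 1.25, which is not an integer.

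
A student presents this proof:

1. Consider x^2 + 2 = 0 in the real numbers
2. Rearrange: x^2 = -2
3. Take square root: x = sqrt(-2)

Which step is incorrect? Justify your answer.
Step 3: Take square root: x = sqrt(-2)

Step 3 takes the square root of -2, which is negative. In the real number system, the square root of a negative number is undefined. The equation x^2 + 2 = 0 has no real solutions. Square roots of negative numbers only exist in the complex numbers.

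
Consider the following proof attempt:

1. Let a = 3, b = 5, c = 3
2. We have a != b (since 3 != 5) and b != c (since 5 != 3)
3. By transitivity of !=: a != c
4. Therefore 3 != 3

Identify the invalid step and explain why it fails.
Step 3: By transitivity of !=: a != c

Step 3 incorrectly applies transitivity to the '!=' relation. Transitivity states: if a R b and b R c, then a R c. However, '!=' is not transitive. Counterexample: 3 != 5 and 5 != 3, but 3 = 3 (both equal 3). Transitivity holds for relations like <, <=, =, but not for !=.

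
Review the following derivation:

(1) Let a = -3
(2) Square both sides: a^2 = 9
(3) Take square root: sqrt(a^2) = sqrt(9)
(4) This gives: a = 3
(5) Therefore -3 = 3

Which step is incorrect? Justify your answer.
Step 4: This gives: a = 3

Step 4 incorrectly states that sqrt(a^2) = a. The correct identity is sqrt(a^2) = |a|. Since a = -3 < 0, we have sqrt(a^2) = |-3| = 3, not a = -3.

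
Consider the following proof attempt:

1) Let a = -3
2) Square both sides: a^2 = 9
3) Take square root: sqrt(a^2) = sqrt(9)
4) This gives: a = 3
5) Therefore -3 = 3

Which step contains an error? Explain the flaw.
Step 4: This gives: a = 3

Step 4 incorrectly states that sqrt(a^2) = a. The correct identity is sqrt(a^2) = |a|. Since a = -3 < 0, we have sqrt(a^2) = |-3| = 3, not a = -3.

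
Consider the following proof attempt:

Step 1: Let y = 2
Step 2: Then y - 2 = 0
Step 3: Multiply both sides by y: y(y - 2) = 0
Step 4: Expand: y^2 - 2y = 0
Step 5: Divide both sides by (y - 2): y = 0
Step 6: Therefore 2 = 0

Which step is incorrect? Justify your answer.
Step 5: Divide both sides by (y - 2): y = 0

Step 5 divides both sides by (y - 2). However, since y = 2, we have (y - 2) = 0. Division by zero is undefined, making this step invalid.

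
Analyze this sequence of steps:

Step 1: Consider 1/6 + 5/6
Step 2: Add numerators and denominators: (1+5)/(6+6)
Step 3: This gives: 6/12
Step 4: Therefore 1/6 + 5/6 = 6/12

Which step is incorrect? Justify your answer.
Step 2: Add numerators and denominators: (1+5)/(6+6)

Step 2 incorrectly adds fractions by separately adding numerators and denominators. This is wrong. The correct method requires a common denominator: 1/6 + 5/6 = (1×6 + 5×6)/(6×6) = 36/36 = 1. The method used gives 6/12, which is different.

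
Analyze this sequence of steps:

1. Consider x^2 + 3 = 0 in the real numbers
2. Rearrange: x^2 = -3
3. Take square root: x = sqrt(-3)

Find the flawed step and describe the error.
Step 3: Take square root: x = sqrt(-3)

Step 3 takes the square root of -3, which is negative. In the real number system, the square root of a negative number is undefined. The equation x^2 + 3 = 0 has no real solutions. Square roots of negative numbers only exist in the complex numbers.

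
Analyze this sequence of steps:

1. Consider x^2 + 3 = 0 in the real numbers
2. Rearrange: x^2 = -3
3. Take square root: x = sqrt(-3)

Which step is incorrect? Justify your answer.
Step 3: Take square root: x = sqrt(-3)

Step 3 takes the square root of -3, which is negative. In the real number system, the square root of a negative number is undefined. The equation x^2 + 3 = 0 has no real solutions. Square roots of negative numbers only exist in the complex numbers.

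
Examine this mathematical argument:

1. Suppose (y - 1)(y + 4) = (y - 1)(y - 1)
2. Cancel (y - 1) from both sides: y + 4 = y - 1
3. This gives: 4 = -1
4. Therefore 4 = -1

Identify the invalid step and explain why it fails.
Step 2: Cancel (y - 1) from both sides: y + 4 = y - 1

Step 2 cancels (y - 1) from both sides. This is only valid if (y - 1) ≠ 0, i.e., y ≠ 1. When y = 1, both sides equal zero regardless of the other factors. The correct approach requires considering y = 1 as a separate case.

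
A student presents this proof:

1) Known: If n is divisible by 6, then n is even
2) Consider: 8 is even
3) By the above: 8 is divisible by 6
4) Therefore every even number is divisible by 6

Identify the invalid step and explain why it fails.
Step 3: By the above: 8 is divisible by 6

Step 3 commits the fallacy of affirming the consequent. The known fact 'divisible by 6 → even' does NOT imply 'even → divisible by 6'. That would be the converse, which is false. For example, 8 is even but 8 ÷ 6 = 1.33, which is not an integer.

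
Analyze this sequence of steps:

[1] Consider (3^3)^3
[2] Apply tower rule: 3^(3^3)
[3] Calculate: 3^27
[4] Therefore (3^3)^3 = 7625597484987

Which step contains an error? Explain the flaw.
Step 2: Apply tower rule: 3^(3^3)

Step 2 incorrectly states that (a^b)^c = a^(b^c). The correct rule is (a^b)^c = a^(b×c). The actual value is (3^3)^3 = 3^9 = 19683, not 3^27 = 7625597484987.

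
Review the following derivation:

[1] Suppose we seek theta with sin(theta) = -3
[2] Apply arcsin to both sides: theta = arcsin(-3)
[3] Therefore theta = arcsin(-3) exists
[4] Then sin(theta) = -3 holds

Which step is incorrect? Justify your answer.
Step 2: Apply arcsin to both sides: theta = arcsin(-3)

Step 2 applies arcsin to -3. However, arcsin(x) is only defined for x in [-1, 1] because sin(theta) can only produce values in that range. Since |-3| > 1, arcsin(-3) is undefined. There is no angle whose sine equals -3.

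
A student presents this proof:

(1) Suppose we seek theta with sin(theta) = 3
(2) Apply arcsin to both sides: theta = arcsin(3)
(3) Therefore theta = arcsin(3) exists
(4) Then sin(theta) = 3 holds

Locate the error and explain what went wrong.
Step 2: Apply arcsin to both sides: theta = arcsin(3)

Step 2 applies arcsin to 3. However, arcsin(x) is only defined for x in [-1, 1] because sin(theta) can only produce values in that range. Since |3| > 1, arcsin(3) is undefined. There is no angle whose sine equals 3.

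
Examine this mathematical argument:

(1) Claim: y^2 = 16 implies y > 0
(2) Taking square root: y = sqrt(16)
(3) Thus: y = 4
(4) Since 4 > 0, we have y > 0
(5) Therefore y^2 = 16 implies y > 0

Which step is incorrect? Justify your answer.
Step 2: Taking square root: y = sqrt(16)

Step 2 takes the square root and assumes the positive root only. The equation y^2 = 16 actually has two solutions: y = 4 and y = -4. The proof silently assumes y > 0 without justification, then uses this assumption to conclude y > 0, which is circular. The counterexample y = -4 shows the claim is false.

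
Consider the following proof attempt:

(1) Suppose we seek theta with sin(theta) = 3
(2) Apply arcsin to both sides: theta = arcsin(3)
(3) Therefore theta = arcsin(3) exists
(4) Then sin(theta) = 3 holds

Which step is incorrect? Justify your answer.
Step 2: Apply arcsin to both sides: theta = arcsin(3)

Step 2 applies arcsin to 3. However, arcsin(x) is only defined for x in [-1, 1] because sin(theta) can only produce values in that range. Since |3| > 1, arcsin(3) is undefined. There is no angle whose sine equals 3.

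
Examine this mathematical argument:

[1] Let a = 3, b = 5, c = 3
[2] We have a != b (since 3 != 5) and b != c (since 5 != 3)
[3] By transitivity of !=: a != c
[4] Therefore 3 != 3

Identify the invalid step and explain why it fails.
Step 3: By transitivity of !=: a != c

Step 3 incorrectly applies transitivity to the '!=' relation. Transitivity states: if a R b and b R c, then a R c. However, '!=' is not transitive. Counterexample: 3 != 5 and 5 != 3, but 3 = 3 (both equal 3). Transitivity holds for relations like <, <=, =, but not for !=.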